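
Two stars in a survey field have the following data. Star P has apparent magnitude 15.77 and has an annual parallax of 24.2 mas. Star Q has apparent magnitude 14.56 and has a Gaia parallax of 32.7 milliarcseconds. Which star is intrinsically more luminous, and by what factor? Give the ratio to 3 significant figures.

Star P: p = 24.2 mas = 0.0242″ → d = 1/p = 41.32 pc
Star P: M = m − 5 log₁₀ d + 5 = 15.77 − 5·1.6162 + 5 = 12.689
Star Q: p = 32.7 mas = 0.0327″ → d = 1/p = 30.58 pc
Star Q: M = m − 5 log₁₀ d + 5 = 14.56 − 5·1.4855 + 5 = 12.133
ΔM = M_P − M_Q = 12.689 − (12.133) = 0.556; smaller M is more luminous → Star Q.
L ratio = 10^(0.4 |ΔM|) = 10^0.223 = 1.669

Star Q is more luminous, by a factor of 1.67.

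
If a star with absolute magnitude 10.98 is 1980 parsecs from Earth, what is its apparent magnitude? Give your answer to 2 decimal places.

m = M + 5 log₁₀ d − 5 = 10.98 + 5·3.2967 − 5 = 22.463

m ≈ 22.46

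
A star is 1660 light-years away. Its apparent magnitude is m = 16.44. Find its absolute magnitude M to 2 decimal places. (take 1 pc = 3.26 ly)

d = 1660 ly / 3.26 = 509.2 pc
5 log₁₀(d/10 pc) = 5 log₁₀(509.2) − 5 = 8.534
M = m − 5 log₁₀(d/10) = 16.44 − 8.534 = 7.906

M ≈ 7.91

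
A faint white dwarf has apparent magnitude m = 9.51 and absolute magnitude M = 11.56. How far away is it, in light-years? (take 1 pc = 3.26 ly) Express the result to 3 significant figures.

Distance modulus: m − M = 9.51 − (11.56) = -2.050
m − M = 5 log₁₀ d − 5
log₁₀ d = (m − M)/5 + 1 = 0.5900
d = 10^0.5900 = 3.890 pc
= 12.68 ly

d ≈ 12.7 ly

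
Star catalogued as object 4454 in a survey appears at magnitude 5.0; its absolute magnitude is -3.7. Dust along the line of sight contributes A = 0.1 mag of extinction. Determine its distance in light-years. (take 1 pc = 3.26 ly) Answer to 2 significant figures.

d ≈ 1700 ly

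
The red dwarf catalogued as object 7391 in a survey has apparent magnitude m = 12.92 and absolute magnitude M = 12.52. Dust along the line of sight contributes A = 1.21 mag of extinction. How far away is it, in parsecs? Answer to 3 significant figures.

m − M = 5 log₁₀(d/10 pc) + A  ⇒  12.92 − (12.52) − 1.21 = 5 log₁₀(d/10)
-0.810 = 5 log₁₀(d/10)
log₁₀ d = (m − M − A)/5 + 1 = 0.8380
d = 10^0.8380 = 6.887 pc

d ≈ 6.89 pc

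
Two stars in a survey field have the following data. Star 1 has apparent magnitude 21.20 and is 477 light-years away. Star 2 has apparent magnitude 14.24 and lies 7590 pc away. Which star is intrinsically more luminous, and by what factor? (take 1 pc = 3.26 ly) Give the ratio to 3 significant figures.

Star 1: d = 477 ly / 3.26 = 146.3 pc
Star 1: M = m − 5 log₁₀ d + 5 = 21.20 − 5·2.1653 + 5 = 15.373
Star 2: M = m − 5 log₁₀ d + 5 = 14.24 − 5·3.8802 + 5 = -0.161
ΔM = M_1 − M_2 = 15.373 − (-0.161) = 15.535; smaller M is more luminous → Star 2.
L ratio = 10^(0.4 |ΔM|) = 10^6.214 = 1.636×10^6

Star 2 is more luminous, by a factor of 1.64×10^6.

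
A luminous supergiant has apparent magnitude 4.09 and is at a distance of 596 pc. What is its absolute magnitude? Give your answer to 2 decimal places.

5 log₁₀(d/10 pc) = 5 log₁₀(596.0) − 5 = 8.876
M = m − 5 log₁₀(d/10) = 4.09 − 8.876 = -4.786

M ≈ -4.79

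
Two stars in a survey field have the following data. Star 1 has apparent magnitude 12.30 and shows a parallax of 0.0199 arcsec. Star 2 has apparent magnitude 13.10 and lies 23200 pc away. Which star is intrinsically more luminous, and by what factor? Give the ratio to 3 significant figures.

Star 2 is more luminous, by a factor of 102000.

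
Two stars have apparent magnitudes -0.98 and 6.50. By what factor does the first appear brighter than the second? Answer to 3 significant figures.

982

Magnitude difference = -7.48
Flux ratio = 10^(−0.4 Δm) = 10^(−0.4 × -7.48) = 10^2.992 = 981.7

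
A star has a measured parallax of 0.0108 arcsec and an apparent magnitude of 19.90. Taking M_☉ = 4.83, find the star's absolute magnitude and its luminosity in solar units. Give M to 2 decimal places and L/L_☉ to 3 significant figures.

M ≈ 15.07; L/L_☉ ≈ 8.04×10^-5

d = 1/p = 1/0.0108″ = 92.59 pc
M = m − 5 log₁₀ d + 5 = 19.90 − 5·1.9666 + 5 = 15.067
M − M_☉ = 15.067 − 4.83 = 10.237
L/L_☉ = 10^(−0.4 × 10.237) = 8.038×10^-5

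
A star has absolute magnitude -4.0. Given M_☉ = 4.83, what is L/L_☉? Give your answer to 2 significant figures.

L/L_☉ ≈ 3400

M − M_☉ = -4.0 − 4.83 = -8.830
L/L_☉ = 10^(−0.4 (M − M_☉)) = 10^3.532 = 3404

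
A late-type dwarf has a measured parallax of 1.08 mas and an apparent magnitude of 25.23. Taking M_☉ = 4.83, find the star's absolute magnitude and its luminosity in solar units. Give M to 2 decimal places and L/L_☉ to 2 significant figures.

M ≈ 15.40; L/L_☉ ≈ 5.9×10^-5

d = 1/p = 1000/1.08 mas = 925.9 pc
M = m − 5 log₁₀ d + 5 = 25.23 − 5·2.9666 + 5 = 15.397
M − M_☉ = 15.397 − 4.83 = 10.567
L/L_☉ = 10^(−0.4 × 10.567) = 5.931×10^-5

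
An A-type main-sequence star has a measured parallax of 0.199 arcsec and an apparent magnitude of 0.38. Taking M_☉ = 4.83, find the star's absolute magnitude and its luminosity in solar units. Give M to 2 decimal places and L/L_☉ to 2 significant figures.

M ≈ 1.87; L/L_☉ ≈ 15

d = 1/p = 1/0.199″ = 5.025 pc
M = m − 5 log₁₀ d + 5 = 0.38 − 5·0.7011 + 5 = 1.874
M − M_☉ = 1.874 − 4.83 = -2.956
L/L_☉ = 10^(−0.4 × -2.956) = 15.22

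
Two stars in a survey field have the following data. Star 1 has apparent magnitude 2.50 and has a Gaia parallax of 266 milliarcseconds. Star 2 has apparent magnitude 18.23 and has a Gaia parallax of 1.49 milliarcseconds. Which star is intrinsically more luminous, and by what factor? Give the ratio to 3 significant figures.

Star 1 is more luminous, by a factor of 61.5.

Star 1: p = 266 mas = 0.266″ → d = 1/p = 3.759 pc
Star 1: M = m − 5 log₁₀ d + 5 = 2.50 − 5·0.5751 + 5 = 4.624
Star 2: p = 1.49 mas = 1.49×10^-3″ → d = 1/p = 671.1 pc
Star 2: M = m − 5 log₁₀ d + 5 = 18.23 − 5·2.8268 + 5 = 9.096
ΔM = M_1 − M_2 = 4.624 − (9.096) = -4.472; smaller M is more luminous → Star 1.
L ratio = 10^(0.4 |ΔM|) = 10^1.789 = 61.46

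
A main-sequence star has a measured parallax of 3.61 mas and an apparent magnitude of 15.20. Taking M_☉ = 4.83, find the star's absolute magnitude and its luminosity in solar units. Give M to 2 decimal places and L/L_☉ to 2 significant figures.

d = 1/p = 1000/3.61 mas = 277.0 pc
M = m − 5 log₁₀ d + 5 = 15.20 − 5·2.4425 + 5 = 7.988
M − M_☉ = 7.988 − 4.83 = 3.158
L/L_☉ = 10^(−0.4 × 3.158) = 0.05457

M ≈ 7.99; L/L_☉ ≈ 0.055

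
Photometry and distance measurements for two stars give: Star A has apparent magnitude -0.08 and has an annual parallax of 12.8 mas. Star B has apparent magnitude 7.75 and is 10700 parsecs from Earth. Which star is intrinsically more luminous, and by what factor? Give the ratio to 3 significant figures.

Star B is more luminous, by a factor of 13.8.

Star A: p = 12.8 mas = 0.0128″ → d = 1/p = 78.12 pc
Star A: M = m − 5 log₁₀ d + 5 = -0.08 − 5·1.8928 + 5 = -4.544
Star B: M = m − 5 log₁₀ d + 5 = 7.75 − 5·4.0294 + 5 = -7.397
ΔM = M_A − M_B = -4.544 − (-7.397) = 2.853; smaller M is more luminous → Star B.
L ratio = 10^(0.4 |ΔM|) = 10^1.141 = 13.84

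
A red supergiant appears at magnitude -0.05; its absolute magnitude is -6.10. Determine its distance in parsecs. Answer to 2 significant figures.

d ≈ 160 pc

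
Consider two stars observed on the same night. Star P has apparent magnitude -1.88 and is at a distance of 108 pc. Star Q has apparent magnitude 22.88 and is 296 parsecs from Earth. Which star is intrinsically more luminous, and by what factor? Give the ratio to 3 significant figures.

Star P is more luminous, by a factor of 1.07×10^9.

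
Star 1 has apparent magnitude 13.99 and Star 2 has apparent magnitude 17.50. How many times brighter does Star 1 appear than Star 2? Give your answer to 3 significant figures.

Magnitude difference = -3.51
Flux ratio = 10^(−0.4 Δm) = 10^(−0.4 × -3.51) = 10^1.404 = 25.35

25.4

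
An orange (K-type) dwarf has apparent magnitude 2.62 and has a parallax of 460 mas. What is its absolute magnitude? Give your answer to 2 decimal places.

p = 460 mas = 0.460″ → d = 1/p = 2.174 pc
5 log₁₀(d/10 pc) = 5 log₁₀(2.174) − 5 = -3.314
M = m − 5 log₁₀(d/10) = 2.62 + 3.314 = 5.934

M ≈ 5.93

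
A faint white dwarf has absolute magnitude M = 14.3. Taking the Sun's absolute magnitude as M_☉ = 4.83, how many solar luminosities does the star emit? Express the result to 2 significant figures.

L/L_☉ ≈ 1.6×10^-4

M − M_☉ = 14.3 − 4.83 = 9.470
L/L_☉ = 10^(−0.4 (M − M_☉)) = 10^-3.788 = 1.629×10^-4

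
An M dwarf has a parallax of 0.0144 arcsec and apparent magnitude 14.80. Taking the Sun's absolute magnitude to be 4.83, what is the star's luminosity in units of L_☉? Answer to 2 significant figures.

d = 1/p = 1/0.0144″ = 69.44 pc
M = m − 5 log₁₀ d + 5 = 14.80 − 5·1.8416 + 5 = 10.592
M − M_☉ = 10.592 − 4.83 = 5.762
L/L_☉ = 10^(−0.4 × 5.762) = 4.958×10^-3

L/L_☉ ≈ 5.0×10^-3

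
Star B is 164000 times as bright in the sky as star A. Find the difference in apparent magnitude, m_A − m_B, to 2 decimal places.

m_A − m_B ≈ 13.04

Pogson: Δm = −2.5 log₁₀(ratio) = −2.5 log₁₀(164000) = −2.5 × 5.2148 = -13.037
Star B is brighter so has the smaller magnitude: m_A − m_B is positive.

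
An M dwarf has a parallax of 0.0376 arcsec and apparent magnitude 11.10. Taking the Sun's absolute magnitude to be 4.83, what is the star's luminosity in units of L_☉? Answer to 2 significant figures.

L/L_☉ ≈ 0.022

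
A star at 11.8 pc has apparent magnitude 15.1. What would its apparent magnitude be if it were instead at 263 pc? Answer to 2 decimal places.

m ≈ 21.84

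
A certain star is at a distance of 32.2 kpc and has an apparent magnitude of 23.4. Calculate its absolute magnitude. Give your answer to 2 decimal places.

d = 32.2 kpc = 32200 pc
5 log₁₀(d/10 pc) = 5 log₁₀(32200) − 5 = 17.539
M = m − 5 log₁₀(d/10) = 23.4 − 17.539 = 5.861

M ≈ 5.86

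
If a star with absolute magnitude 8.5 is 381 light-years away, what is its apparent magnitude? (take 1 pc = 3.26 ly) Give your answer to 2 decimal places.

d = 381 ly / 3.26 = 116.9 pc
m = M + 5 log₁₀ d − 5 = 8.5 + 5·2.0677 − 5 = 13.839

m ≈ 13.84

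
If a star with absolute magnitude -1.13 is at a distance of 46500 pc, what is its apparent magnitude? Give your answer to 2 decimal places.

m = M + 5 log₁₀ d − 5 = -1.13 + 5·4.6675 − 5 = 17.207

m ≈ 17.21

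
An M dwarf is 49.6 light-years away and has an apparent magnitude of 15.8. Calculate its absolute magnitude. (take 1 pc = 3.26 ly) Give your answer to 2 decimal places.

M ≈ 14.89

d = 49.6 ly / 3.26 = 15.21 pc
5 log₁₀(d/10 pc) = 5 log₁₀(15.21) − 5 = 0.911
M = m − 5 log₁₀(d/10) = 15.8 − 0.911 = 14.889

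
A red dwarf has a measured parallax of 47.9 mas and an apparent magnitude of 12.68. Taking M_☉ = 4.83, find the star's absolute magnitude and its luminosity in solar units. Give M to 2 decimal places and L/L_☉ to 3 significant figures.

M ≈ 11.08; L/L_☉ ≈ 3.16×10^-3

d = 1/p = 1000/47.9 mas = 20.88 pc
M = m − 5 log₁₀ d + 5 = 12.68 − 5·1.3197 + 5 = 11.082
M − M_☉ = 11.082 − 4.83 = 6.252
L/L_☉ = 10^(−0.4 × 6.252) = 3.157×10^-3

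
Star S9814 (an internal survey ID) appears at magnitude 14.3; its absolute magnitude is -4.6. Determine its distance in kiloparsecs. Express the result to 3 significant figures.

μ = m − M = 18.900
m − M = 5 log₁₀ d − 5
log₁₀ d = (m − M)/5 + 1 = 4.7800
d = 10^4.7800 = 60260 pc
= 60.26 kpc

d ≈ 60.3 kpc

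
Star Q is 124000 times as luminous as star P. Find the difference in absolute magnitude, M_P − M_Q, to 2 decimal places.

M_P − M_Q ≈ 12.73

Pogson: ΔM = −2.5 log₁₀(ratio) = −2.5 log₁₀(124000) = −2.5 × 5.0934 = -12.734
Star Q is brighter so has the smaller magnitude: M_P − M_Q is positive.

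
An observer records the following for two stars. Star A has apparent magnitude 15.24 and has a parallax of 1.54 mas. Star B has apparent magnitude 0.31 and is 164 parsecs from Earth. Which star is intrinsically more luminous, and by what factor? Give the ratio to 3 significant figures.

Star B is more luminous, by a factor of 59800.

Star A: p = 1.54 mas = 1.54×10^-3″ → d = 1/p = 649.4 pc
Star A: M = m − 5 log₁₀ d + 5 = 15.24 − 5·2.8125 + 5 = 6.178
Star B: M = m − 5 log₁₀ d + 5 = 0.31 − 5·2.2148 + 5 = -5.764
ΔM = M_A − M_B = 6.178 − (-5.764) = 11.942; smaller M is more luminous → Star B.
L ratio = 10^(0.4 |ΔM|) = 10^4.777 = 59800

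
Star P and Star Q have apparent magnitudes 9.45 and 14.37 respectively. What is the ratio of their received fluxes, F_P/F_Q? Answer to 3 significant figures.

F_P/F_Q ≈ 92.9

Magnitude difference = -4.92
Flux ratio = 10^(−0.4 Δm) = 10^(−0.4 × -4.92) = 10^1.968 = 92.90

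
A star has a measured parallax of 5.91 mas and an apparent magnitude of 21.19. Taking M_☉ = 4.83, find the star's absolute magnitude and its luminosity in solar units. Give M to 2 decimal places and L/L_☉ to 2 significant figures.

d = 1/p = 1000/5.91 mas = 169.2 pc
M = m − 5 log₁₀ d + 5 = 21.19 − 5·2.2284 + 5 = 15.048
M − M_☉ = 15.048 − 4.83 = 10.218
L/L_☉ = 10^(−0.4 × 10.218) = 8.181×10^-5

M ≈ 15.05; L/L_☉ ≈ 8.2×10^-5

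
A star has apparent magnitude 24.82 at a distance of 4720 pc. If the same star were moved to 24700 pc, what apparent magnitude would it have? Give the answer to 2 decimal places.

Flux ∝ 1/d², so Δm = 5 log₁₀(d₂/d₁) = 5 log₁₀(24700/4720) = 3.594
m₂ = m₁ + Δm = 24.82 + (3.594) = 28.414

m ≈ 28.41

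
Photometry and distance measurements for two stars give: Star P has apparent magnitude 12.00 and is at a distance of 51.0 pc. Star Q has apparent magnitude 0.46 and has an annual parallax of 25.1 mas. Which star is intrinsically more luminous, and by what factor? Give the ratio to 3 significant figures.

Star P: M = m − 5 log₁₀ d + 5 = 12.00 − 5·1.7076 + 5 = 8.462
Star Q: p = 25.1 mas = 0.0251″ → d = 1/p = 39.84 pc
Star Q: M = m − 5 log₁₀ d + 5 = 0.46 − 5·1.6003 + 5 = -2.542
ΔM = M_P − M_Q = 8.462 − (-2.542) = 11.004; smaller M is more luminous → Star Q.
L ratio = 10^(0.4 |ΔM|) = 10^4.402 = 25210

Star Q is more luminous, by a factor of 25200.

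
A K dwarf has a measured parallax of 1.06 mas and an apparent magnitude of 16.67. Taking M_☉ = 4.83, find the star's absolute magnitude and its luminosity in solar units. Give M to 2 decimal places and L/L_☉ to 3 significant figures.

d = 1/p = 1000/1.06 mas = 943.4 pc
M = m − 5 log₁₀ d + 5 = 16.67 − 5·2.9747 + 5 = 6.797
M − M_☉ = 6.797 − 4.83 = 1.967
L/L_☉ = 10^(−0.4 × 1.967) = 0.1635

M ≈ 6.80; L/L_☉ ≈ 0.163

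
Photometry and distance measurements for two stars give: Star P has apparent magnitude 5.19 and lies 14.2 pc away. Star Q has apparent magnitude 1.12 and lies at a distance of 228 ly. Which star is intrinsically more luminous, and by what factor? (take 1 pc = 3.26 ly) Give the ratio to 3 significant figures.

Star P: M = m − 5 log₁₀ d + 5 = 5.19 − 5·1.1523 + 5 = 4.429
Star Q: d = 228 ly / 3.26 = 69.94 pc
Star Q: M = m − 5 log₁₀ d + 5 = 1.12 − 5·1.8447 + 5 = -3.104
ΔM = M_P − M_Q = 4.429 − (-3.104) = 7.532; smaller M is more luminous → Star Q.
L ratio = 10^(0.4 |ΔM|) = 10^3.013 = 1030

Star Q is more luminous, by a factor of 1030.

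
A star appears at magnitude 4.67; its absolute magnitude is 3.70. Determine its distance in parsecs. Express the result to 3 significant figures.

d ≈ 15.6 pc

μ = m − M = 0.970
m − M = 5 log₁₀ d − 5
log₁₀ d = (m − M)/5 + 1 = 1.1940
d = 10^1.1940 = 15.63 pc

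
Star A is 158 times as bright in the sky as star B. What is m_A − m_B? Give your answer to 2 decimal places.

Pogson: Δm = −2.5 log₁₀(ratio) = −2.5 log₁₀(158) = −2.5 × 2.1987 = -5.497
Star A is brighter, so it has the smaller magnitude: the difference is negative.

m_A − m_B ≈ -5.50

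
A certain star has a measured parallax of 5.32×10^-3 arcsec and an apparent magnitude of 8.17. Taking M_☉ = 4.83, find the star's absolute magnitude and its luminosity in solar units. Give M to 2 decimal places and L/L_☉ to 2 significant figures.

M ≈ 1.80; L/L_☉ ≈ 16

d = 1/p = 1/5.32×10^-3″ = 188.0 pc
M = m − 5 log₁₀ d + 5 = 8.17 − 5·2.2741 + 5 = 1.800
M − M_☉ = 1.800 − 4.83 = -3.030
L/L_☉ = 10^(−0.4 × -3.030) = 16.30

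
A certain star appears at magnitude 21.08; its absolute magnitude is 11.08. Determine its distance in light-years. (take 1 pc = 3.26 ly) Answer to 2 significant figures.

d ≈ 3300 ly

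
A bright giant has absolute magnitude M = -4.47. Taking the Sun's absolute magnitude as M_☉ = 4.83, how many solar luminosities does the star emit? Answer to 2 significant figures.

L/L_☉ ≈ 5200

M − M_☉ = -4.47 − 4.83 = -9.300
L/L_☉ = 10^(−0.4 (M − M_☉)) = 10^3.720 = 5248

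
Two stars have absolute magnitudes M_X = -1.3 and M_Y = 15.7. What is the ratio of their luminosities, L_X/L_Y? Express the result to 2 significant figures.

L_X/L_Y ≈ 6.3×10^6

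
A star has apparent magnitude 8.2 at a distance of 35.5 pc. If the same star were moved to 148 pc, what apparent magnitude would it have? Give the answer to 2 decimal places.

m ≈ 11.30

Flux ∝ 1/d², so Δm = 5 log₁₀(d₂/d₁) = 5 log₁₀(148/35.5) = 3.100
m₂ = m₁ + Δm = 8.2 + (3.100) = 11.300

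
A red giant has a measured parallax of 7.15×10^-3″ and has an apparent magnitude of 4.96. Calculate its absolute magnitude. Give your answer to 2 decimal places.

d = 1/p = 1/7.15×10^-3″ = 139.9 pc
5 log₁₀(d/10 pc) = 5 log₁₀(139.9) − 5 = 5.728
M = m − 5 log₁₀(d/10) = 4.96 − 5.728 = -0.768

M ≈ -0.77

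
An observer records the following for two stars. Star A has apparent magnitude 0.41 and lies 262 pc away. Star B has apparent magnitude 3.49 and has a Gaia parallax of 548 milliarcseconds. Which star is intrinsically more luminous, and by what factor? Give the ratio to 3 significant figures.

Star A: M = m − 5 log₁₀ d + 5 = 0.41 − 5·2.4183 + 5 = -6.682
Star B: p = 548 mas = 0.548″ → d = 1/p = 1.825 pc
Star B: M = m − 5 log₁₀ d + 5 = 3.49 − 5·0.2612 + 5 = 7.184
ΔM = M_A − M_B = -6.682 − (7.184) = -13.865; smaller M is more luminous → Star A.
L ratio = 10^(0.4 |ΔM|) = 10^5.546 = 351700

Star A is more luminous, by a factor of 352000.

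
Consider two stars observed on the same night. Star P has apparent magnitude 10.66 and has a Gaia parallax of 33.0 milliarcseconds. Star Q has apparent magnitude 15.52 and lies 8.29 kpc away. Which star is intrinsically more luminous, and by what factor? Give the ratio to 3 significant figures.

Star P: p = 33.0 mas = 0.0330″ → d = 1/p = 30.30 pc
Star P: M = m − 5 log₁₀ d + 5 = 10.66 − 5·1.4815 + 5 = 8.253
Star Q: d = 8.29 kpc = 8290 pc
Star Q: M = m − 5 log₁₀ d + 5 = 15.52 − 5·3.9186 + 5 = 0.927
ΔM = M_P − M_Q = 8.253 − (0.927) = 7.325; smaller M is more luminous → Star Q.
L ratio = 10^(0.4 |ΔM|) = 10^2.930 = 851.4

Star Q is more luminous, by a factor of 851.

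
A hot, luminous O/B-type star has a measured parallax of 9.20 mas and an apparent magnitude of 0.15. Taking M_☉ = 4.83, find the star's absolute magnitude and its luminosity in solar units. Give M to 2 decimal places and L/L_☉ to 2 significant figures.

d = 1/p = 1000/9.20 mas = 108.7 pc
M = m − 5 log₁₀ d + 5 = 0.15 − 5·2.0362 + 5 = -5.031
M − M_☉ = -5.031 − 4.83 = -9.861
L/L_☉ = 10^(−0.4 × -9.861) = 8799

M ≈ -5.03; L/L_☉ ≈ 8800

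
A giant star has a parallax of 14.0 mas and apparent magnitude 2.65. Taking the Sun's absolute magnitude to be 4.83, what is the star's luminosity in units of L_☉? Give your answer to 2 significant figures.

d = 1/p = 1000/14.0 mas = 71.43 pc
M = m − 5 log₁₀ d + 5 = 2.65 − 5·1.8539 + 5 = -1.619
M − M_☉ = -1.619 − 4.83 = -6.449
L/L_☉ = 10^(−0.4 × -6.449) = 380.0

L/L_☉ ≈ 380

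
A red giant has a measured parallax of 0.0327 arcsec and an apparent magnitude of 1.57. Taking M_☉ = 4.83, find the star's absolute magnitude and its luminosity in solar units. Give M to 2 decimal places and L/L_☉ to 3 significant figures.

d = 1/p = 1/0.0327″ = 30.58 pc
M = m − 5 log₁₀ d + 5 = 1.57 − 5·1.4855 + 5 = -0.857
M − M_☉ = -0.857 − 4.83 = -5.687
L/L_☉ = 10^(−0.4 × -5.687) = 188.3

M ≈ -0.86; L/L_☉ ≈ 188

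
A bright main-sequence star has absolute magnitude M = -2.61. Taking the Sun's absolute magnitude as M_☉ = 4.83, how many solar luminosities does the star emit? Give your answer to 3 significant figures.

L/L_☉ ≈ 946

M − M_☉ = -2.61 − 4.83 = -7.440
L/L_☉ = 10^(−0.4 (M − M_☉)) = 10^2.976 = 946.2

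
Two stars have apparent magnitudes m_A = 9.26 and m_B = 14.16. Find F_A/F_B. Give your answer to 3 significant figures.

F_A/F_B ≈ 91.2

Δm = 9.26 − (14.16) = -4.90
Flux ratio = 10^(−0.4 Δm) = 10^(−0.4 × -4.90) = 10^1.960 = 91.20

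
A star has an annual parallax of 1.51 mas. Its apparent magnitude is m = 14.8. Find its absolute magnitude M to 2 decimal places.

p = 1.51 mas = 1.51×10^-3″ → d = 1/p = 662.3 pc
5 log₁₀(d/10 pc) = 5 log₁₀(662.3) − 5 = 9.105
M = m − 5 log₁₀(d/10) = 14.8 − 9.105 = 5.695

M ≈ 5.69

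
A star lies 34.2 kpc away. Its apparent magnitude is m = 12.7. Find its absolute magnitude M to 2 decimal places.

d = 34.2 kpc = 34200 pc
5 log₁₀(d/10 pc) = 5 log₁₀(34200) − 5 = 17.670
M = m − 5 log₁₀(d/10) = 12.7 − 17.670 = -4.970

M ≈ -4.97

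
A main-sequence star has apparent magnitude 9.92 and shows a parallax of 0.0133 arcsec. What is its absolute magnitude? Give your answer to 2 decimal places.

d = 1/p = 1/0.0133″ = 75.19 pc
5 log₁₀(d/10 pc) = 5 log₁₀(75.19) − 5 = 4.381
M = m − 5 log₁₀(d/10) = 9.92 − 4.381 = 5.539

M ≈ 5.54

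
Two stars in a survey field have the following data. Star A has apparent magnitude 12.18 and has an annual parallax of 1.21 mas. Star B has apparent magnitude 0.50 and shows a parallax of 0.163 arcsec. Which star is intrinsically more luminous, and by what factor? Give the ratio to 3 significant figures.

Star B is more luminous, by a factor of 2.59.

Star A: p = 1.21 mas = 1.21×10^-3″ → d = 1/p = 826.4 pc
Star A: M = m − 5 log₁₀ d + 5 = 12.18 − 5·2.9172 + 5 = 2.594
Star B: d = 1/p = 1/0.163″ = 6.135 pc
Star B: M = m − 5 log₁₀ d + 5 = 0.50 − 5·0.7878 + 5 = 1.561
ΔM = M_A − M_B = 2.594 − (1.561) = 1.033; smaller M is more luminous → Star B.
L ratio = 10^(0.4 |ΔM|) = 10^0.413 = 2.589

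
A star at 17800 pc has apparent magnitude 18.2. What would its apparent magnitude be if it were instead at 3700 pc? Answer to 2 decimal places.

Flux ∝ 1/d², so Δm = 5 log₁₀(d₂/d₁) = 5 log₁₀(3700/17800) = -3.411
m₂ = m₁ + Δm = 18.2 + (-3.411) = 14.789

m ≈ 14.79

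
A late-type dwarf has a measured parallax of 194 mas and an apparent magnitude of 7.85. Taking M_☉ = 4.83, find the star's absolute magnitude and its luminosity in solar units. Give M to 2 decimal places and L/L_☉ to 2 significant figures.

d = 1/p = 1000/194 mas = 5.155 pc
M = m − 5 log₁₀ d + 5 = 7.85 − 5·0.7122 + 5 = 9.289
M − M_☉ = 9.289 − 4.83 = 4.459
L/L_☉ = 10^(−0.4 × 4.459) = 0.01646

M ≈ 9.29; L/L_☉ ≈ 0.016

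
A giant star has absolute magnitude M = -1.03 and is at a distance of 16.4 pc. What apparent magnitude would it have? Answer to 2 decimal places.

m ≈ 0.04

m = M + 5 log₁₀ d − 5 = -1.03 + 5·1.2148 − 5 = 0.044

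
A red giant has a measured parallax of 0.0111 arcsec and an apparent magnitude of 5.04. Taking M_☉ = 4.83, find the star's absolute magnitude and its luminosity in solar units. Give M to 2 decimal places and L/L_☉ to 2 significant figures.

d = 1/p = 1/0.0111″ = 90.09 pc
M = m − 5 log₁₀ d + 5 = 5.04 − 5·1.9547 + 5 = 0.267
M − M_☉ = 0.267 − 4.83 = -4.563
L/L_☉ = 10^(−0.4 × -4.563) = 66.89

M ≈ 0.27; L/L_☉ ≈ 67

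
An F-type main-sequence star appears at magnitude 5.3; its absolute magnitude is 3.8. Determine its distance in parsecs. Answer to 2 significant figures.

d ≈ 20 pc

μ = m − M = 1.500
m − M = 5 log₁₀ d − 5
log₁₀ d = (m − M)/5 + 1 = 1.3000
d = 10^1.3000 = 19.95 pc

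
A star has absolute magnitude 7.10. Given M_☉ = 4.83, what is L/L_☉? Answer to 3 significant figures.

L/L_☉ ≈ 0.124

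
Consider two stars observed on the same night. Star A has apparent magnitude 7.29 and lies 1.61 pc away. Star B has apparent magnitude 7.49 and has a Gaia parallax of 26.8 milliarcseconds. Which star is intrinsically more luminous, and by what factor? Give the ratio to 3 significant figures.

Star B is more luminous, by a factor of 447.

Star A: M = m − 5 log₁₀ d + 5 = 7.29 − 5·0.2068 + 5 = 11.256
Star B: p = 26.8 mas = 0.0268″ → d = 1/p = 37.31 pc
Star B: M = m − 5 log₁₀ d + 5 = 7.49 − 5·1.5719 + 5 = 4.631
ΔM = M_A − M_B = 11.256 − (4.631) = 6.625; smaller M is more luminous → Star B.
L ratio = 10^(0.4 |ΔM|) = 10^2.650 = 446.8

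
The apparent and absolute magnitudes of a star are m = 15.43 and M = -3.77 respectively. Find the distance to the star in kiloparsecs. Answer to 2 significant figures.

d ≈ 69 kpc

Distance modulus: m − M = 15.43 − (-3.77) = 19.200
m − M = 5 log₁₀ d − 5
log₁₀ d = (m − M)/5 + 1 = 4.8400
d = 10^4.8400 = 69180 pc
= 69.18 kpc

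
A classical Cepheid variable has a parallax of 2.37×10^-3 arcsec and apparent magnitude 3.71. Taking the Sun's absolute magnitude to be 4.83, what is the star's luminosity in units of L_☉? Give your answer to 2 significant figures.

L/L_☉ ≈ 5000

d = 1/p = 1/2.37×10^-3″ = 421.9 pc
M = m − 5 log₁₀ d + 5 = 3.71 − 5·2.6253 + 5 = -4.416
M − M_☉ = -4.416 − 4.83 = -9.246
L/L_☉ = 10^(−0.4 × -9.246) = 4995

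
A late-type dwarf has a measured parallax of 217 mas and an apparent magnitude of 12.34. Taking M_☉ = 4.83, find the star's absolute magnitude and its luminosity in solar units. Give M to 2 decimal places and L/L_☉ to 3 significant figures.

d = 1/p = 1000/217 mas = 4.608 pc
M = m − 5 log₁₀ d + 5 = 12.34 − 5·0.6635 + 5 = 14.022
M − M_☉ = 14.022 − 4.83 = 9.192
L/L_☉ = 10^(−0.4 × 9.192) = 2.104×10^-4

M ≈ 14.02; L/L_☉ ≈ 2.10×10^-4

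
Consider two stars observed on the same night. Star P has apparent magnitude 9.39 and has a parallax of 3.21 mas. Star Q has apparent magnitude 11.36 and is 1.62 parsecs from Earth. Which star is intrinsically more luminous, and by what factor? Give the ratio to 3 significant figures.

Star P: p = 3.21 mas = 3.21×10^-3″ → d = 1/p = 311.5 pc
Star P: M = m − 5 log₁₀ d + 5 = 9.39 − 5·2.4935 + 5 = 1.923
Star Q: M = m − 5 log₁₀ d + 5 = 11.36 − 5·0.2095 + 5 = 15.312
ΔM = M_P − M_Q = 1.923 − (15.312) = -13.390; smaller M is more luminous → Star P.
L ratio = 10^(0.4 |ΔM|) = 10^5.356 = 227000

Star P is more luminous, by a factor of 227000.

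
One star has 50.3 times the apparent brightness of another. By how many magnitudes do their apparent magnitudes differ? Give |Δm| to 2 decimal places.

|Δm| ≈ 4.25

Pogson: Δm = −2.5 log₁₀(ratio) = −2.5 log₁₀(50.3) = −2.5 × 1.7016 = -4.254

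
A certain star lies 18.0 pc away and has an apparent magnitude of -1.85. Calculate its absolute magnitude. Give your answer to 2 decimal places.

M ≈ -3.13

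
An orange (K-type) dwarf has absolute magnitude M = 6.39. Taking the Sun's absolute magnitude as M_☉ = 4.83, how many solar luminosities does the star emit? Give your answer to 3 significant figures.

L/L_☉ ≈ 0.238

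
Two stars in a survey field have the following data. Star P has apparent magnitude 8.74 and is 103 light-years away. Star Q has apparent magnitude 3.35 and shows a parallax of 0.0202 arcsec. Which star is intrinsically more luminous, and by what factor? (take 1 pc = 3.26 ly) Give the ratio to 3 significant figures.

Star Q is more luminous, by a factor of 352.

Star P: d = 103 ly / 3.26 = 31.60 pc
Star P: M = m − 5 log₁₀ d + 5 = 8.74 − 5·1.4996 + 5 = 6.242
Star Q: d = 1/p = 1/0.0202″ = 49.50 pc
Star Q: M = m − 5 log₁₀ d + 5 = 3.35 − 5·1.6946 + 5 = -0.123
ΔM = M_P − M_Q = 6.242 − (-0.123) = 6.365; smaller M is more luminous → Star Q.
L ratio = 10^(0.4 |ΔM|) = 10^2.546 = 351.6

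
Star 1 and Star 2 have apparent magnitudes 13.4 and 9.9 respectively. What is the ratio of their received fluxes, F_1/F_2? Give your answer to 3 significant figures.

Magnitude difference = 3.5
Flux ratio = 10^(−0.4 Δm) = 10^(−0.4 × 3.5) = 10^-1.400 = 0.03981

F_1/F_2 ≈ 0.0398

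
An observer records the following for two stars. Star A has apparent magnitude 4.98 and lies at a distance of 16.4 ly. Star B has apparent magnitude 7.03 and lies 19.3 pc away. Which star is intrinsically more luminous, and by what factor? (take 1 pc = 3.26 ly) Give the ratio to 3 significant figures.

Star B is more luminous, by a factor of 2.23.

Star A: d = 16.4 ly / 3.26 = 5.031 pc
Star A: M = m − 5 log₁₀ d + 5 = 4.98 − 5·0.7016 + 5 = 6.472
Star B: M = m − 5 log₁₀ d + 5 = 7.03 − 5·1.2856 + 5 = 5.602
ΔM = M_A − M_B = 6.472 − (5.602) = 0.870; smaller M is more luminous → Star B.
L ratio = 10^(0.4 |ΔM|) = 10^0.348 = 2.228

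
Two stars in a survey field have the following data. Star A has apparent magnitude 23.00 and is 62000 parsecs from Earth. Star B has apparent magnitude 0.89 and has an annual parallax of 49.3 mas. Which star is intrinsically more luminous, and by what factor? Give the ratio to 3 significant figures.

Star B is more luminous, by a factor of 74.7.

Star A: M = m − 5 log₁₀ d + 5 = 23.00 − 5·4.7924 + 5 = 4.038
Star B: p = 49.3 mas = 0.0493″ → d = 1/p = 20.28 pc
Star B: M = m − 5 log₁₀ d + 5 = 0.89 − 5·1.3072 + 5 = -0.646
ΔM = M_A − M_B = 4.038 − (-0.646) = 4.684; smaller M is more luminous → Star B.
L ratio = 10^(0.4 |ΔM|) = 10^1.874 = 74.73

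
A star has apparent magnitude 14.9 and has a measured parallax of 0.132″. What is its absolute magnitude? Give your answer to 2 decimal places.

d = 1/p = 1/0.132″ = 7.576 pc
5 log₁₀(d/10 pc) = 5 log₁₀(7.576) − 5 = -0.603
M = m − 5 log₁₀(d/10) = 14.9 + 0.603 = 15.503

M ≈ 15.50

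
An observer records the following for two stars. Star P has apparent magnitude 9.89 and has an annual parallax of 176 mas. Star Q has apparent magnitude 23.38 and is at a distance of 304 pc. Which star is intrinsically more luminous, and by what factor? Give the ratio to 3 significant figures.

Star P: p = 176 mas = 0.176″ → d = 1/p = 5.682 pc
Star P: M = m − 5 log₁₀ d + 5 = 9.89 − 5·0.7545 + 5 = 11.118
Star Q: M = m − 5 log₁₀ d + 5 = 23.38 − 5·2.4829 + 5 = 15.966
ΔM = M_P − M_Q = 11.118 − (15.966) = -4.848; smaller M is more luminous → Star P.
L ratio = 10^(0.4 |ΔM|) = 10^1.939 = 86.94

Star P is more luminous, by a factor of 86.9.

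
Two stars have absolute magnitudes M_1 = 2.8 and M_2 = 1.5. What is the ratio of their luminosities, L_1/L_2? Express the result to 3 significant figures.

L_1/L_2 ≈ 0.302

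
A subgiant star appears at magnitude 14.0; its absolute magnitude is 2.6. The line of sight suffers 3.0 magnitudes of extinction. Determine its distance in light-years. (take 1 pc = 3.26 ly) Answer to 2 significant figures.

m − M = 5 log₁₀(d/10 pc) + A  ⇒  14.0 − (2.6) − 3.0 = 5 log₁₀(d/10)
8.400 = 5 log₁₀(d/10)
log₁₀ d = (m − M − A)/5 + 1 = 2.6800
d = 10^2.6800 = 478.6 pc
= 1560 ly

d ≈ 1600 ly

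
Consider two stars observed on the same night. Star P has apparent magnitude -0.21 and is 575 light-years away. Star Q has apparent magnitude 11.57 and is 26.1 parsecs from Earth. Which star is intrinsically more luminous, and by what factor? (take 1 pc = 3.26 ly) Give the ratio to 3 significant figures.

Star P: d = 575 ly / 3.26 = 176.4 pc
Star P: M = m − 5 log₁₀ d + 5 = -0.21 − 5·2.2465 + 5 = -6.442
Star Q: M = m − 5 log₁₀ d + 5 = 11.57 − 5·1.4166 + 5 = 9.487
ΔM = M_P − M_Q = -6.442 − (9.487) = -15.929; smaller M is more luminous → Star P.
L ratio = 10^(0.4 |ΔM|) = 10^6.372 = 2.353×10^6

Star P is more luminous, by a factor of 2.35×10^6.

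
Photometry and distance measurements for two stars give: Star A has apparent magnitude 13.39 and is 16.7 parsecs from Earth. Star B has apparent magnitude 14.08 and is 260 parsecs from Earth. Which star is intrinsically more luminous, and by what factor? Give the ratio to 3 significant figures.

Star B is more luminous, by a factor of 128.

Star A: M = m − 5 log₁₀ d + 5 = 13.39 − 5·1.2227 + 5 = 12.276
Star B: M = m − 5 log₁₀ d + 5 = 14.08 − 5·2.4150 + 5 = 7.005
ΔM = M_A − M_B = 12.276 − (7.005) = 5.271; smaller M is more luminous → Star B.
L ratio = 10^(0.4 |ΔM|) = 10^2.109 = 128.4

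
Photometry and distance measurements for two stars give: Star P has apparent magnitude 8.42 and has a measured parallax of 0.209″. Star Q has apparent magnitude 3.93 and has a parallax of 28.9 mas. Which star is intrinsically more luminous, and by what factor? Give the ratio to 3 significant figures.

Star P: d = 1/p = 1/0.209″ = 4.785 pc
Star P: M = m − 5 log₁₀ d + 5 = 8.42 − 5·0.6799 + 5 = 10.021
Star Q: p = 28.9 mas = 0.0289″ → d = 1/p = 34.60 pc
Star Q: M = m − 5 log₁₀ d + 5 = 3.93 − 5·1.5391 + 5 = 1.234
ΔM = M_P − M_Q = 10.021 − (1.234) = 8.786; smaller M is more luminous → Star Q.
L ratio = 10^(0.4 |ΔM|) = 10^3.514 = 3270

Star Q is more luminous, by a factor of 3270.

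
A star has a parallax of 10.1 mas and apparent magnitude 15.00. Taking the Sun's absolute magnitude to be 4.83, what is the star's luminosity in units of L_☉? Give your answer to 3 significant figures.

L/L_☉ ≈ 8.38×10^-3

d = 1/p = 1000/10.1 mas = 99.01 pc
M = m − 5 log₁₀ d + 5 = 15.00 − 5·1.9957 + 5 = 10.022
M − M_☉ = 10.022 − 4.83 = 5.192
L/L_☉ = 10^(−0.4 × 5.192) = 8.382×10^-3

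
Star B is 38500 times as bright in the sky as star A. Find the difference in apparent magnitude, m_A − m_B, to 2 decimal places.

Pogson: Δm = −2.5 log₁₀(ratio) = −2.5 log₁₀(38500) = −2.5 × 4.5855 = -11.464
Star B is brighter so has the smaller magnitude: m_A − m_B is positive.

m_A − m_B ≈ 11.46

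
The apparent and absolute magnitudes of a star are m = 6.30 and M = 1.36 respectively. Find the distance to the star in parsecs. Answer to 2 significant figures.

Distance modulus: m − M = 6.30 − (1.36) = 4.940
m − M = 5 log₁₀ d − 5
log₁₀ d = (m − M)/5 + 1 = 1.9880
d = 10^1.9880 = 97.27 pc

d ≈ 97 pc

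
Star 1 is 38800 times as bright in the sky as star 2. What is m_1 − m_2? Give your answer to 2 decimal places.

m_1 − m_2 ≈ -11.47

Pogson: Δm = −2.5 log₁₀(ratio) = −2.5 log₁₀(38800) = −2.5 × 4.5888 = -11.472
Star 1 is brighter, so it has the smaller magnitude: the difference is negative.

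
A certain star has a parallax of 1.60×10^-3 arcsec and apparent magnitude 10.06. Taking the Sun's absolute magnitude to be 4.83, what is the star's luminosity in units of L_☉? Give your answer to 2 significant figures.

d = 1/p = 1/1.60×10^-3″ = 625.0 pc
M = m − 5 log₁₀ d + 5 = 10.06 − 5·2.7959 + 5 = 1.081
M − M_☉ = 1.081 − 4.83 = -3.749
L/L_☉ = 10^(−0.4 × -3.749) = 31.61

L/L_☉ ≈ 32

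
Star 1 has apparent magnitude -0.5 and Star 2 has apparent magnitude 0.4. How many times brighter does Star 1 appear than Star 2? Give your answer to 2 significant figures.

2.3

Δm = -0.5 − (0.4) = -0.9
Flux ratio = 10^(−0.4 Δm) = 10^(−0.4 × -0.9) = 10^0.360 = 2.291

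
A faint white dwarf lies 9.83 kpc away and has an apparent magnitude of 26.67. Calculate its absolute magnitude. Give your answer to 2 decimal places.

d = 9.83 kpc = 9830 pc
5 log₁₀(d/10 pc) = 5 log₁₀(9830) − 5 = 14.963
M = m − 5 log₁₀(d/10) = 26.67 − 14.963 = 11.707

M ≈ 11.71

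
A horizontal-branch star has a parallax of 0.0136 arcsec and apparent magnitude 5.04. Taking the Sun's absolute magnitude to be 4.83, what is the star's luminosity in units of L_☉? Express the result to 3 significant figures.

L/L_☉ ≈ 44.6

d = 1/p = 1/0.0136″ = 73.53 pc
M = m − 5 log₁₀ d + 5 = 5.04 − 5·1.8665 + 5 = 0.708
M − M_☉ = 0.708 − 4.83 = -4.122
L/L_☉ = 10^(−0.4 × -4.122) = 44.56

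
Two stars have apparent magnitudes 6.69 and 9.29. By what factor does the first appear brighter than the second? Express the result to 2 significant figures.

11

Δm = 6.69 − (9.29) = -2.60
Flux ratio = 10^(−0.4 Δm) = 10^(−0.4 × -2.60) = 10^1.040 = 10.96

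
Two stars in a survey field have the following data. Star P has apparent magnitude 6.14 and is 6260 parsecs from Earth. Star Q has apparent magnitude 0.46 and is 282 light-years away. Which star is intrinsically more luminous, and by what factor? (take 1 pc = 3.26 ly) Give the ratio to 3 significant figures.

Star P: M = m − 5 log₁₀ d + 5 = 6.14 − 5·3.7966 + 5 = -7.843
Star Q: d = 282 ly / 3.26 = 86.50 pc
Star Q: M = m − 5 log₁₀ d + 5 = 0.46 − 5·1.9370 + 5 = -4.225
ΔM = M_P − M_Q = -7.843 − (-4.225) = -3.618; smaller M is more luminous → Star P.
L ratio = 10^(0.4 |ΔM|) = 10^1.447 = 28.00

Star P is more luminous, by a factor of 28.0.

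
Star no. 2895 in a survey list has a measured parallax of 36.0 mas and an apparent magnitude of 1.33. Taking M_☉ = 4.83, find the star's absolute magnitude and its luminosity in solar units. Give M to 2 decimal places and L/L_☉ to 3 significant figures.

M ≈ -0.89; L/L_☉ ≈ 194

d = 1/p = 1000/36.0 mas = 27.78 pc
M = m − 5 log₁₀ d + 5 = 1.33 − 5·1.4437 + 5 = -0.888
M − M_☉ = -0.888 − 4.83 = -5.718
L/L_☉ = 10^(−0.4 × -5.718) = 193.8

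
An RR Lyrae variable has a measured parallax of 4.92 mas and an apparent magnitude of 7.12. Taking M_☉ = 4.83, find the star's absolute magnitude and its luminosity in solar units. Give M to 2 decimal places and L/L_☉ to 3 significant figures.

d = 1/p = 1000/4.92 mas = 203.3 pc
M = m − 5 log₁₀ d + 5 = 7.12 − 5·2.3080 + 5 = 0.580
M − M_☉ = 0.580 − 4.83 = -4.250
L/L_☉ = 10^(−0.4 × -4.250) = 50.13

M ≈ 0.58; L/L_☉ ≈ 50.1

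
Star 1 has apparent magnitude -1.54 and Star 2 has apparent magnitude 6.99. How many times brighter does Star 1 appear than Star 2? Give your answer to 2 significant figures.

2600

Δm = -1.54 − (6.99) = -8.53
Flux ratio = 10^(−0.4 Δm) = 10^(−0.4 × -8.53) = 10^3.412 = 2582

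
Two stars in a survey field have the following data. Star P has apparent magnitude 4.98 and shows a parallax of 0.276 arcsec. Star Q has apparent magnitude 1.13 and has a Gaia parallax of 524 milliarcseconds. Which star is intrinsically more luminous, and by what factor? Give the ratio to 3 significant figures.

Star P: d = 1/p = 1/0.276″ = 3.623 pc
Star P: M = m − 5 log₁₀ d + 5 = 4.98 − 5·0.5591 + 5 = 7.185
Star Q: p = 524 mas = 0.524″ → d = 1/p = 1.908 pc
Star Q: M = m − 5 log₁₀ d + 5 = 1.13 − 5·0.2807 + 5 = 4.727
ΔM = M_P − M_Q = 7.185 − (4.727) = 2.458; smaller M is more luminous → Star Q.
L ratio = 10^(0.4 |ΔM|) = 10^0.983 = 9.620

Star Q is more luminous, by a factor of 9.62.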